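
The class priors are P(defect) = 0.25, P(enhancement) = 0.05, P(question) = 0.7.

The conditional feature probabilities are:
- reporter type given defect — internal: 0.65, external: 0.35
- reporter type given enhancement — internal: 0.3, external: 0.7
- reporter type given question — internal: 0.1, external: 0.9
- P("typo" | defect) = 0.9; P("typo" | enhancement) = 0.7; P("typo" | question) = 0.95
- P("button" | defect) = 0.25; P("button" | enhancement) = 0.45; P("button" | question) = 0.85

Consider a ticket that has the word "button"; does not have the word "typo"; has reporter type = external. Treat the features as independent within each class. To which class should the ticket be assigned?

question

defect: 0.25 × 0.35 × (1−0.9) × 0.25 = 0.0021875
enhancement: 0.05 × 0.7 × (1−0.7) × 0.45 = 0.004725
question: 0.7 × 0.9 × (1−0.95) × 0.85 = 0.026775
Highest score → question.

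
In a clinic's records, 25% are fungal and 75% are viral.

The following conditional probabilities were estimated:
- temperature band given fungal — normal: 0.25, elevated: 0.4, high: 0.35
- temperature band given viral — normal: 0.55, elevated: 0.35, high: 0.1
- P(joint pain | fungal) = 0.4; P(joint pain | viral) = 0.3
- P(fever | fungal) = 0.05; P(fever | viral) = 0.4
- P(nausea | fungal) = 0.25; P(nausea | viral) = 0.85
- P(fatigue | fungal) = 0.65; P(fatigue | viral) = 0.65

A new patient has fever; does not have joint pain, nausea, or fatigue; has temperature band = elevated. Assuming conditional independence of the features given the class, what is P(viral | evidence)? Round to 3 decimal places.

0.831

fungal: 0.25 × 0.4 × (1−0.4) × 0.05 × (1−0.25) × (1−0.65) = 0.0007875
viral: 0.75 × 0.35 × (1−0.3) × 0.4 × (1−0.85) × (1−0.65) = 0.00385875
P(viral | x) = 0.00385875 / 0.00464625 ≈ 0.831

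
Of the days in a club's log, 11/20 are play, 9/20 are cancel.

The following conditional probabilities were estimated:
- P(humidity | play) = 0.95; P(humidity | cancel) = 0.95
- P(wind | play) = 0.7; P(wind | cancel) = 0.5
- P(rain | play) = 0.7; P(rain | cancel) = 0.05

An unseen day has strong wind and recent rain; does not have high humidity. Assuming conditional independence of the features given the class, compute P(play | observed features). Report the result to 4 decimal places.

play: 0.55 × (1−0.95) × 0.7 × 0.7 = 0.013475
cancel: 0.45 × (1−0.95) × 0.5 × 0.05 = 0.0005625
P(play | x) = 0.013475 / 0.0140375 ≈ 0.9599

0.9599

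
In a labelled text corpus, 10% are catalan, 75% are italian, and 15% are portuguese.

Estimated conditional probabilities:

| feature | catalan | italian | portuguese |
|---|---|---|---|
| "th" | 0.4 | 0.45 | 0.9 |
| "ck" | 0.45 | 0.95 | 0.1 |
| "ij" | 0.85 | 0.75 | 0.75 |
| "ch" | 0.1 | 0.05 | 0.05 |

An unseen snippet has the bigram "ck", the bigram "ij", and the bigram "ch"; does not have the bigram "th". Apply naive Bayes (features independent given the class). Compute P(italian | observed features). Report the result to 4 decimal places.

0.8621

catalan: 0.1 × (1−0.4) × 0.45 × 0.85 × 0.1 = 0.002295
italian: 0.75 × (1−0.45) × 0.95 × 0.75 × 0.05 = 0.0146953125
portuguese: 0.15 × (1−0.9) × 0.1 × 0.75 × 0.05 = 0.00005625
P(italian | x) = 0.0146953125 / 0.0170465625 ≈ 0.8621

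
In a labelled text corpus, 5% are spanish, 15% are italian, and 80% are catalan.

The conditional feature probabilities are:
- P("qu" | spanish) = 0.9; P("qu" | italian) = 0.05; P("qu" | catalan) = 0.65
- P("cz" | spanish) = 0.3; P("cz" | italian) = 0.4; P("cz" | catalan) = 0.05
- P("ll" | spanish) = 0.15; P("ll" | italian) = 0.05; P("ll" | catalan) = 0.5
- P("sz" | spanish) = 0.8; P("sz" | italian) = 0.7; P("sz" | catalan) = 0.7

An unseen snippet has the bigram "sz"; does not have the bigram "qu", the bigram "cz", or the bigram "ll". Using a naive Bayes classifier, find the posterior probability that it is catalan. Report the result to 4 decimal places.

0.6111

spanish: 0.05 × (1−0.9) × (1−0.3) × (1−0.15) × 0.8 = 0.00238
italian: 0.15 × (1−0.05) × (1−0.4) × (1−0.05) × 0.7 = 0.0568575
catalan: 0.8 × (1−0.65) × (1−0.05) × (1−0.5) × 0.7 = 0.0931
P(catalan | x) = 0.0931 / 0.1523375 ≈ 0.6111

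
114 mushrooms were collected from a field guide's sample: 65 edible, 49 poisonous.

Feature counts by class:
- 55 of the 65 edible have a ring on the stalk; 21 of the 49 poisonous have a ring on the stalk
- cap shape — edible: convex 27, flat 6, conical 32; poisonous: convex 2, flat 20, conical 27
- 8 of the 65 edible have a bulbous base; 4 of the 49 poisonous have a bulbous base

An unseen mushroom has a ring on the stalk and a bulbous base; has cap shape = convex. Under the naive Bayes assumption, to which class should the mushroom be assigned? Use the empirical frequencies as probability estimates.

edible

edible: (65/114) × (55/65) × (27/65) × (8/65) ≈ 0.0246652
poisonous: (49/114) × (21/49) × (2/49) × (4/49) ≈ 0.000613779
Highest score → edible.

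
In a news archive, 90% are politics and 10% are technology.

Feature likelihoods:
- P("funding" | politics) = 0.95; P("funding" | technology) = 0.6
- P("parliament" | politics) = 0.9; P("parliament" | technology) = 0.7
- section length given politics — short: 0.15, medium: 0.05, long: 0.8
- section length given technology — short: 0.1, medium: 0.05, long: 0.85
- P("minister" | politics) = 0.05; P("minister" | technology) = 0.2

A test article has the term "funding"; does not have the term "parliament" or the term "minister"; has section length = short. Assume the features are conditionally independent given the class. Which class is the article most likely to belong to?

politics

politics: 0.9 × 0.95 × (1−0.9) × 0.15 × (1−0.05) = 0.01218375
technology: 0.1 × 0.6 × (1−0.7) × 0.1 × (1−0.2) = 0.00144
Highest score → politics.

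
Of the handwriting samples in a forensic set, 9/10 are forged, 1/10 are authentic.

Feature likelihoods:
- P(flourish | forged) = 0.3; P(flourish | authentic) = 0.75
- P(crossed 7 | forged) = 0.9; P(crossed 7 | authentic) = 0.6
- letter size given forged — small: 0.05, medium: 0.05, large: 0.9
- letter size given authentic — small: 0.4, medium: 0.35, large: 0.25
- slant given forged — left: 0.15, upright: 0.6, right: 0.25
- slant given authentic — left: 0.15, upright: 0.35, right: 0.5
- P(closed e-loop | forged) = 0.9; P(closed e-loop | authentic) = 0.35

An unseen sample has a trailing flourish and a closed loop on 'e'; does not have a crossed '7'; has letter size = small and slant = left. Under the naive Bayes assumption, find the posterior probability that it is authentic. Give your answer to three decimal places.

0.776

forged: 0.9 × 0.3 × (1−0.9) × 0.05 × 0.15 × 0.9 = 0.00018225
authentic: 0.1 × 0.75 × (1−0.6) × 0.4 × 0.15 × 0.35 = 0.00063
P(authentic | x) = 0.00063 / 0.00081225 ≈ 0.776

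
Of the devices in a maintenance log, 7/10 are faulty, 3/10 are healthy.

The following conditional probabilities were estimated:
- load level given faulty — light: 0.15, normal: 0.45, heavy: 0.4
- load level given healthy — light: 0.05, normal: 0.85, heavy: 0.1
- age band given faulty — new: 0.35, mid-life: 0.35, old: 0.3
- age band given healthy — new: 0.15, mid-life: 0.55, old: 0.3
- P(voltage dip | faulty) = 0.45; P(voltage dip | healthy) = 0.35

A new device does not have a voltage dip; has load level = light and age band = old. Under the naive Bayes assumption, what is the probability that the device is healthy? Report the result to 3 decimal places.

0.144

faulty: 0.7 × 0.15 × 0.3 × (1−0.45) = 0.017325
healthy: 0.3 × 0.05 × 0.3 × (1−0.35) = 0.002925
P(healthy | x) = 0.002925 / 0.02025 ≈ 0.144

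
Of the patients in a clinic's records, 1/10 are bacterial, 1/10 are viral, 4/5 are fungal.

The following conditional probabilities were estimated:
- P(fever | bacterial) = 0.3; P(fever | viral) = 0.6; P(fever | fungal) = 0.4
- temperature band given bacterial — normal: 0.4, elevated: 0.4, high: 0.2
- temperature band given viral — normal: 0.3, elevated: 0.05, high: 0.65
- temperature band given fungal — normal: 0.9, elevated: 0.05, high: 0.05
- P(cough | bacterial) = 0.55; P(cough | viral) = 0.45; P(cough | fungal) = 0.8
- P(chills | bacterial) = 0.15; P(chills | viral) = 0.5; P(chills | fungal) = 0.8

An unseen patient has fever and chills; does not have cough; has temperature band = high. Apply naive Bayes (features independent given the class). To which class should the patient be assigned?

viral

bacterial: 0.1 × 0.3 × 0.2 × (1−0.55) × 0.15 = 0.000405
viral: 0.1 × 0.6 × 0.65 × (1−0.45) × 0.5 = 0.010725
fungal: 0.8 × 0.4 × 0.05 × (1−0.8) × 0.8 = 0.00256
Highest score → viral.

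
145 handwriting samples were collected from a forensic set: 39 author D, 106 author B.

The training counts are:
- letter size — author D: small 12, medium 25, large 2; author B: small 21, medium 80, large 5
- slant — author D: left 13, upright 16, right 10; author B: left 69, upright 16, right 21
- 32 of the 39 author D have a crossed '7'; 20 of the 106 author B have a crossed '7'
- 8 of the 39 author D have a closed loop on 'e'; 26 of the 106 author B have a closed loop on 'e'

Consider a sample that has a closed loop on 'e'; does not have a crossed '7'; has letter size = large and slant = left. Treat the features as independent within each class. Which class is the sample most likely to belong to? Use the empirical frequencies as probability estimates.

author B

author D: (39/145) × (2/39) × (13/39) × (7/39) × (8/39) ≈ 0.000169278
author B: (106/145) × (5/106) × (69/106) × (86/106) × (26/106) ≈ 0.00446689
Highest score → author B.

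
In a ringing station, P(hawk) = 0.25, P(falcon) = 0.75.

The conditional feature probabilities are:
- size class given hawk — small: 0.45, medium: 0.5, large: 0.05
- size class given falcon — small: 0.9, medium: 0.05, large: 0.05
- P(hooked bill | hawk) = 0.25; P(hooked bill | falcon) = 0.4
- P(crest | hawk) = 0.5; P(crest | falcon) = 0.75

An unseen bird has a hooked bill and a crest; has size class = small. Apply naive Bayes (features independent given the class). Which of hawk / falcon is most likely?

falcon

hawk: 0.25 × 0.45 × 0.25 × 0.5 = 0.0140625
falcon: 0.75 × 0.9 × 0.4 × 0.75 = 0.2025
Highest score → falcon.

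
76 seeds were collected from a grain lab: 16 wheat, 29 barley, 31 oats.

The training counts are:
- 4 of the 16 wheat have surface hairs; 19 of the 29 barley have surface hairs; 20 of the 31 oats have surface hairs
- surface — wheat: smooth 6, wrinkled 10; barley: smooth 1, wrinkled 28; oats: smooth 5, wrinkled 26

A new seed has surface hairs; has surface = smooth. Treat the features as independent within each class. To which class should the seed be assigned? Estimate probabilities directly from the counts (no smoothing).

oats

wheat: (16/76) × (4/16) × (6/16) ≈ 0.0197368
barley: (29/76) × (19/29) × (1/29) ≈ 0.00862069
oats: (31/76) × (20/31) × (5/31) ≈ 0.0424448
Highest score → oats.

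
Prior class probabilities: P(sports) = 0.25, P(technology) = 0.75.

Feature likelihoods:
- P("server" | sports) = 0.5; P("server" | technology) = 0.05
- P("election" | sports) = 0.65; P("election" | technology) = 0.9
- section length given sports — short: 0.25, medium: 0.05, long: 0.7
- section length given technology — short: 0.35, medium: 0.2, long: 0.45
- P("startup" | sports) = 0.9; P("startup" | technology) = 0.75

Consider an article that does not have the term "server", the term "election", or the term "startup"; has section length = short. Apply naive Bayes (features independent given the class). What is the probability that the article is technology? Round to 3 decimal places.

sports: 0.25 × (1−0.5) × (1−0.65) × 0.25 × (1−0.9) = 0.00109375
technology: 0.75 × (1−0.05) × (1−0.9) × 0.35 × (1−0.75) = 0.006234375
P(technology | x) = 0.006234375 / 0.007328125 ≈ 0.851

0.851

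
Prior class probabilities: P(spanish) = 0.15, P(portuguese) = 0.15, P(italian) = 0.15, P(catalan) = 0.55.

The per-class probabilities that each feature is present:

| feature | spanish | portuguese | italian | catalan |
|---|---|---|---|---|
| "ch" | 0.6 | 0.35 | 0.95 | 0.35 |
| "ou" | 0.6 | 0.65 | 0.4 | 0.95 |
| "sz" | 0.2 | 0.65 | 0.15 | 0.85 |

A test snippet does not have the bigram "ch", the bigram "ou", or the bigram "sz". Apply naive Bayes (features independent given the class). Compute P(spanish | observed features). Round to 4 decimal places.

spanish: 0.15 × (1−0.6) × (1−0.6) × (1−0.2) = 0.0192
portuguese: 0.15 × (1−0.35) × (1−0.65) × (1−0.65) = 0.01194375
italian: 0.15 × (1−0.95) × (1−0.4) × (1−0.15) = 0.003825
catalan: 0.55 × (1−0.35) × (1−0.95) × (1−0.85) = 0.00268125
P(spanish | x) = 0.0192 / 0.03765 ≈ 0.5100

0.5100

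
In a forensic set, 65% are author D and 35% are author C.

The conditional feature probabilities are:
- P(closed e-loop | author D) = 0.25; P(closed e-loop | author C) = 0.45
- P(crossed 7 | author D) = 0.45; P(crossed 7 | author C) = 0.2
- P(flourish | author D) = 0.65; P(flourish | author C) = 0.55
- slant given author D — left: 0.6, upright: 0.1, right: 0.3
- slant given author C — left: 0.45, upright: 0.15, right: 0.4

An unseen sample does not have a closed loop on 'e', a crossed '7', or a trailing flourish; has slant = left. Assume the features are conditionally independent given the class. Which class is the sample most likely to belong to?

author D

author D: 0.65 × (1−0.25) × (1−0.45) × (1−0.65) × 0.6 = 0.05630625
author C: 0.35 × (1−0.45) × (1−0.2) × (1−0.55) × 0.45 = 0.031185
Highest score → author D.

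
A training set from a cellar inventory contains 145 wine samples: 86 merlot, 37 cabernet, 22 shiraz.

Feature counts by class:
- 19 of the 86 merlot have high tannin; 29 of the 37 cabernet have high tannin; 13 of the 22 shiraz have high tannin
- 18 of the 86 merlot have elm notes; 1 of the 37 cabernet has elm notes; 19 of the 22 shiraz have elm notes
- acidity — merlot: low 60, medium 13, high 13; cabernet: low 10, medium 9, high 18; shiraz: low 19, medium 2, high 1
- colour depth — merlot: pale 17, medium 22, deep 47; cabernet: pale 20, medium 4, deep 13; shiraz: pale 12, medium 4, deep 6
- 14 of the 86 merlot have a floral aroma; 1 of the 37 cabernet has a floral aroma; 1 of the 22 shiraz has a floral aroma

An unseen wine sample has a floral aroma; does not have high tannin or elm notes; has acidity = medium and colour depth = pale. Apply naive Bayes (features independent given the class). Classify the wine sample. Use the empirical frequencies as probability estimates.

merlot

merlot: (86/145) × (67/86) × (68/86) × (13/86) × (17/86) × (14/86) ≈ 0.00177722
cabernet: (37/145) × (8/37) × (36/37) × (9/37) × (20/37) × (1/37) ≈ 0.000190761
shiraz: (22/145) × (9/22) × (3/22) × (2/22) × (12/22) × (1/22) ≈ 0.0000190773
Highest score → merlot.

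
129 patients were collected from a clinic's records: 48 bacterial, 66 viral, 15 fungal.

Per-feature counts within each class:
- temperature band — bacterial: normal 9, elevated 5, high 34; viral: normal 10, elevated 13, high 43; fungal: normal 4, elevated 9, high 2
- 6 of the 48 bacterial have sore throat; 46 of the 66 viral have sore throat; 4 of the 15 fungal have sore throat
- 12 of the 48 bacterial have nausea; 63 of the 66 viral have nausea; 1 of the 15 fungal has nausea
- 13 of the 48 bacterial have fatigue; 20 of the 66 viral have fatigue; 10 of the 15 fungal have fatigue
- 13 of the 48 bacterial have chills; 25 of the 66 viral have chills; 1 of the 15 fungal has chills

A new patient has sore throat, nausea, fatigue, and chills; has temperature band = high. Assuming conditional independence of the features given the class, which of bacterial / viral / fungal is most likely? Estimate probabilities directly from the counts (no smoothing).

viral

bacterial: (48/129) × (34/48) × (6/48) × (12/48) × (13/48) × (13/48) ≈ 0.000604148
viral: (66/129) × (43/66) × (46/66) × (63/66) × (20/66) × (25/66) ≈ 0.0254549
fungal: (15/129) × (2/15) × (4/15) × (1/15) × (10/15) × (1/15) ≈ 0.00001225
Highest score → viral.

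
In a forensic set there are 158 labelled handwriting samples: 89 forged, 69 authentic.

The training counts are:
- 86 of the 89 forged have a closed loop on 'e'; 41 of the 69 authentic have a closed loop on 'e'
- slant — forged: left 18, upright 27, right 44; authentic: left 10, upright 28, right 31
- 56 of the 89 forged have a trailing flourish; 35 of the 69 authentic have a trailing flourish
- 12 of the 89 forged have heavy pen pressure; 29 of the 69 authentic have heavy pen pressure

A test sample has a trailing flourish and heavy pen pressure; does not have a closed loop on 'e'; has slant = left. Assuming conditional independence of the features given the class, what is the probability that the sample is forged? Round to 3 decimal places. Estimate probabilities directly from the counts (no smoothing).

0.056

forged: (89/158) × (3/89) × (18/89) × (56/89) × (12/89) ≈ 0.000325789
authentic: (69/158) × (28/69) × (10/69) × (35/69) × (29/69) ≈ 0.00547545
P(forged | x) = 0.000325789 / 0.005801239 ≈ 0.056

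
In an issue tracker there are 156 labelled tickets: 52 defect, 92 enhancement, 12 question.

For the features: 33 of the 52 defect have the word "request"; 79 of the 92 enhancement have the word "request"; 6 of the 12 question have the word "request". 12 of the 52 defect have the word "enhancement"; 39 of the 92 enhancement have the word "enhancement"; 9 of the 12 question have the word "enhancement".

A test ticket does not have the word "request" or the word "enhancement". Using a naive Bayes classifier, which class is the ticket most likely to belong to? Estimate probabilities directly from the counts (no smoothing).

defect: (52/156) × (19/52) × (40/52) ≈ 0.0936884
enhancement: (92/156) × (13/92) × (53/92) ≈ 0.0480072
question: (12/156) × (6/12) × (3/12) ≈ 0.00961538
Highest score → defect.

defect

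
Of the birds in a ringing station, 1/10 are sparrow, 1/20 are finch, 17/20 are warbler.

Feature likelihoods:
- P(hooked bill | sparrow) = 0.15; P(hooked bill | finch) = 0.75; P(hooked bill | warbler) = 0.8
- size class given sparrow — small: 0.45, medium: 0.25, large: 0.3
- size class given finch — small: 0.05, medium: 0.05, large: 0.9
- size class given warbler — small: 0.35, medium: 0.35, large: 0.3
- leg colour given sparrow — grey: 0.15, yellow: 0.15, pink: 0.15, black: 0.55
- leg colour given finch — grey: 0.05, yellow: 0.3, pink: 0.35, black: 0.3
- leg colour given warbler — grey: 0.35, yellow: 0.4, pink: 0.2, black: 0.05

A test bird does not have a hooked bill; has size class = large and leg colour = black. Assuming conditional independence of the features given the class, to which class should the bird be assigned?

sparrow

sparrow: 0.1 × (1−0.15) × 0.3 × 0.55 = 0.014025
finch: 0.05 × (1−0.75) × 0.9 × 0.3 = 0.003375
warbler: 0.85 × (1−0.8) × 0.3 × 0.05 = 0.00255
Highest score → sparrow.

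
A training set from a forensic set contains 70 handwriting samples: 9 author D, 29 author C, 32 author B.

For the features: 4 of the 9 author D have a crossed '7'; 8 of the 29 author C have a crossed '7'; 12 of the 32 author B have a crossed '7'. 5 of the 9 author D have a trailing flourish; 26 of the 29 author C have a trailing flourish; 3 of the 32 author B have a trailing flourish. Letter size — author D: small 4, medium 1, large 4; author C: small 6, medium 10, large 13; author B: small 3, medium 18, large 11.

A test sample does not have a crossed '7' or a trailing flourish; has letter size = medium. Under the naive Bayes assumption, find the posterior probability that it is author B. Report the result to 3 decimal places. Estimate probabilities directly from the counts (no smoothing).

author D: (9/70) × (5/9) × (4/9) × (1/9) ≈ 0.00352734
author C: (29/70) × (21/29) × (3/29) × (10/29) ≈ 0.0107015
author B: (32/70) × (20/32) × (29/32) × (18/32) ≈ 0.145647
P(author B | x) = 0.145647 / 0.15987584 ≈ 0.911

0.911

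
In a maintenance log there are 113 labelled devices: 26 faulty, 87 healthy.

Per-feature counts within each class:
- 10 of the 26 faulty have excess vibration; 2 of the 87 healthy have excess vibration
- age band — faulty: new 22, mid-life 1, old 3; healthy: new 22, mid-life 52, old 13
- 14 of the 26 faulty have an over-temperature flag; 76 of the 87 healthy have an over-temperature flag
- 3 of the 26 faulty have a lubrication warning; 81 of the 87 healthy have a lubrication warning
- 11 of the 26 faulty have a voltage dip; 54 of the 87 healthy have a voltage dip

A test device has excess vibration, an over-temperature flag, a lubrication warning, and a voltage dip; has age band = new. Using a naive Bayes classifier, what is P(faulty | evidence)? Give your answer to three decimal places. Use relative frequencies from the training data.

0.466

faulty: (26/113) × (10/26) × (22/26) × (14/26) × (3/26) × (11/26) ≈ 0.00196831
healthy: (87/113) × (2/87) × (22/87) × (76/87) × (81/87) × (54/87) ≈ 0.00225938
P(faulty | x) = 0.00196831 / 0.00422769 ≈ 0.466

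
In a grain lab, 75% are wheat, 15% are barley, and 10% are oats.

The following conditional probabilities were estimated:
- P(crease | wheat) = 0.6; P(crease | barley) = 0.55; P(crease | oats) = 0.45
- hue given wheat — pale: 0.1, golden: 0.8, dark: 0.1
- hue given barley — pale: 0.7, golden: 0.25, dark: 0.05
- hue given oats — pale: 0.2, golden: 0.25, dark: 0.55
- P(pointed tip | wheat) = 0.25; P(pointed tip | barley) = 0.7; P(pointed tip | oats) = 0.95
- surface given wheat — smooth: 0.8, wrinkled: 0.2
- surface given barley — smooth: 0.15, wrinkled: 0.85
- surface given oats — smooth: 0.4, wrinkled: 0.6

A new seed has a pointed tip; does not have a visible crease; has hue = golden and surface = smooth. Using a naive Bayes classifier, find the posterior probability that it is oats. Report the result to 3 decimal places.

wheat: 0.75 × (1−0.6) × 0.8 × 0.25 × 0.8 = 0.048
barley: 0.15 × (1−0.55) × 0.25 × 0.7 × 0.15 = 0.001771875
oats: 0.1 × (1−0.45) × 0.25 × 0.95 × 0.4 = 0.005225
P(oats | x) = 0.005225 / 0.054996875 ≈ 0.095

0.095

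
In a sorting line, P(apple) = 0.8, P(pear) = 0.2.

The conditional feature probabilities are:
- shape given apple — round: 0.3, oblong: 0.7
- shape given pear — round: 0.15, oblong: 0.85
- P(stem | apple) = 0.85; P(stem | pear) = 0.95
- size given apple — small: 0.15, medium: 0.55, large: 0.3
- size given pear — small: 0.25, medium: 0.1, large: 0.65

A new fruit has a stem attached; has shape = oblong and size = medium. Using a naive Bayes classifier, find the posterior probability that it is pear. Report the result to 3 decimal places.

apple: 0.8 × 0.7 × 0.85 × 0.55 = 0.2618
pear: 0.2 × 0.85 × 0.95 × 0.1 = 0.01615
P(pear | x) = 0.01615 / 0.27795 ≈ 0.058

0.058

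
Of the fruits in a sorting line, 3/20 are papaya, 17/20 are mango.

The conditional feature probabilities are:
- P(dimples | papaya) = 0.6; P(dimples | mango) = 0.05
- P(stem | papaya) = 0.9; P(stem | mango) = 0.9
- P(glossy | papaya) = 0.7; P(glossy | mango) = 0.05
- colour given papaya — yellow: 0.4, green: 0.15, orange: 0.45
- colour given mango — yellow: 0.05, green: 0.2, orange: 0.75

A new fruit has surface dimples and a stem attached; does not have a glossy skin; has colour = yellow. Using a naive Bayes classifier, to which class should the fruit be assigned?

papaya: 0.15 × 0.6 × 0.9 × (1−0.7) × 0.4 = 0.00972
mango: 0.85 × 0.05 × 0.9 × (1−0.05) × 0.05 = 0.001816875
Highest score → papaya.

papaya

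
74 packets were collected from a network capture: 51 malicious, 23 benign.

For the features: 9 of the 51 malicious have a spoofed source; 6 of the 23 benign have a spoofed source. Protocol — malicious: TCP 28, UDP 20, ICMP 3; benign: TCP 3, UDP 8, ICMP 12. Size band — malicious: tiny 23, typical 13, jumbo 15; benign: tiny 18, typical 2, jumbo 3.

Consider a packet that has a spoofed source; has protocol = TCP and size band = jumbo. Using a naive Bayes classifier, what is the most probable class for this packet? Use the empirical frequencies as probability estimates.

malicious

malicious: (51/74) × (9/51) × (28/51) × (15/51) ≈ 0.019639
benign: (23/74) × (6/23) × (3/23) × (3/23) ≈ 0.00137945
Highest score → malicious.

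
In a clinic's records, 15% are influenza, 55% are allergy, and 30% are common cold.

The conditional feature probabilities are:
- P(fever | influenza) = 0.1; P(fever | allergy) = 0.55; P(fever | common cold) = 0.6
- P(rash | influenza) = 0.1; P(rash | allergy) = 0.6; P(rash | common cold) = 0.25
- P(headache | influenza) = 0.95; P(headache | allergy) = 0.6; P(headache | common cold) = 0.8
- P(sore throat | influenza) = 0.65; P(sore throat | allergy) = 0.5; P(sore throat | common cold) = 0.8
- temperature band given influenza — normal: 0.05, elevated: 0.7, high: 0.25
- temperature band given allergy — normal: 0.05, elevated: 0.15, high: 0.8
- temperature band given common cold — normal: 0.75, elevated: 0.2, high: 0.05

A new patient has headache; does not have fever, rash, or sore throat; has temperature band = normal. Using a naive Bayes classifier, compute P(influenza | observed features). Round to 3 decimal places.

0.141

influenza: 0.15 × (1−0.1) × (1−0.1) × 0.95 × (1−0.65) × 0.05 = 0.0020199375
allergy: 0.55 × (1−0.55) × (1−0.6) × 0.6 × (1−0.5) × 0.05 = 0.001485
common cold: 0.3 × (1−0.6) × (1−0.25) × 0.8 × (1−0.8) × 0.75 = 0.0108
P(influenza | x) = 0.0020199375 / 0.0143049375 ≈ 0.141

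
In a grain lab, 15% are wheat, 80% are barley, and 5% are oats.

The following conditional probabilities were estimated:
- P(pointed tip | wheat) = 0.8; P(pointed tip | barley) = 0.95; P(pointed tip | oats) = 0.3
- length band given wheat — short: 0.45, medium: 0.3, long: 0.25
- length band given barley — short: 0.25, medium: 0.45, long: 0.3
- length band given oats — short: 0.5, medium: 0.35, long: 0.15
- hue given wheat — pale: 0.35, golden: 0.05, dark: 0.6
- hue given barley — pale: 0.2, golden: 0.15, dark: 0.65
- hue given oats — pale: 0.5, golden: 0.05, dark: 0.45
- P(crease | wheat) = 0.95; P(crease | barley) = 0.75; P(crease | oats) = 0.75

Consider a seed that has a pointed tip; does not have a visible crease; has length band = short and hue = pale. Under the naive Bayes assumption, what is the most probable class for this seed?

barley

wheat: 0.15 × 0.8 × 0.45 × 0.35 × (1−0.95) = 0.000945
barley: 0.8 × 0.95 × 0.25 × 0.2 × (1−0.75) = 0.0095
oats: 0.05 × 0.3 × 0.5 × 0.5 × (1−0.75) = 0.0009375
Highest score → barley.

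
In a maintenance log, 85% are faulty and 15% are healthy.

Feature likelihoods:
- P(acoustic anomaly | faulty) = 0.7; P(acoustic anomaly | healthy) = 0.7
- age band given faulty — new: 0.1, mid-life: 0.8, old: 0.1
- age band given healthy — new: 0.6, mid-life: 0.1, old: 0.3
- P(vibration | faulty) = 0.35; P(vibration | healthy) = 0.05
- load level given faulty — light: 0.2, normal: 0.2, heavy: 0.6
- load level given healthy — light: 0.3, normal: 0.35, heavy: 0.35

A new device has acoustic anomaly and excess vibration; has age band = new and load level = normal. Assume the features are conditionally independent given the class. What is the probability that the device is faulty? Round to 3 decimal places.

faulty: 0.85 × 0.7 × 0.1 × 0.35 × 0.2 = 0.004165
healthy: 0.15 × 0.7 × 0.6 × 0.05 × 0.35 = 0.0011025
P(faulty | x) = 0.004165 / 0.0052675 ≈ 0.791

0.791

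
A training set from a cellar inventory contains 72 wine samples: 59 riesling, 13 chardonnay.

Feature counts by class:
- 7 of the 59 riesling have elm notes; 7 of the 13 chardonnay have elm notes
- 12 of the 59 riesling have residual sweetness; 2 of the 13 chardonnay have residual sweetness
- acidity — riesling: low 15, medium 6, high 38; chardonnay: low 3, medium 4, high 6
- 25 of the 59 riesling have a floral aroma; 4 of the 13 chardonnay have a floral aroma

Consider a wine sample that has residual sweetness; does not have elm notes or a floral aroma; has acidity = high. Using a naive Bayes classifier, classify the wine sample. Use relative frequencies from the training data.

riesling

riesling: (59/72) × (52/59) × (12/59) × (38/59) × (34/59) ≈ 0.0545203
chardonnay: (13/72) × (6/13) × (2/13) × (6/13) × (9/13) ≈ 0.0040965
Highest score → riesling.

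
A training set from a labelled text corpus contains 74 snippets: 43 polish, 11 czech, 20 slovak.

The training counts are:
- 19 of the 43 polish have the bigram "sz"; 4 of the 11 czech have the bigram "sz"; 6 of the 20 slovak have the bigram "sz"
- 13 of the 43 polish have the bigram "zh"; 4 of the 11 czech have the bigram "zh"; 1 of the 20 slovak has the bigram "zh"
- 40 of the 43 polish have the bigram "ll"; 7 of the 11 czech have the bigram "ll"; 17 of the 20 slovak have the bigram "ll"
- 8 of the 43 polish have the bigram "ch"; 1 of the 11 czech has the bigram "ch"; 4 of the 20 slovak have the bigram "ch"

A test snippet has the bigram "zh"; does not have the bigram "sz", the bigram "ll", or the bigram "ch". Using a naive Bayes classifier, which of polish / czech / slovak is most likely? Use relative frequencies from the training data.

polish: (43/74) × (24/43) × (13/43) × (3/43) × (35/43) ≈ 0.0055681
czech: (11/74) × (7/11) × (4/11) × (4/11) × (10/11) ≈ 0.0113713
slovak: (20/74) × (14/20) × (1/20) × (3/20) × (16/20) ≈ 0.00113514
Highest score → czech.

czech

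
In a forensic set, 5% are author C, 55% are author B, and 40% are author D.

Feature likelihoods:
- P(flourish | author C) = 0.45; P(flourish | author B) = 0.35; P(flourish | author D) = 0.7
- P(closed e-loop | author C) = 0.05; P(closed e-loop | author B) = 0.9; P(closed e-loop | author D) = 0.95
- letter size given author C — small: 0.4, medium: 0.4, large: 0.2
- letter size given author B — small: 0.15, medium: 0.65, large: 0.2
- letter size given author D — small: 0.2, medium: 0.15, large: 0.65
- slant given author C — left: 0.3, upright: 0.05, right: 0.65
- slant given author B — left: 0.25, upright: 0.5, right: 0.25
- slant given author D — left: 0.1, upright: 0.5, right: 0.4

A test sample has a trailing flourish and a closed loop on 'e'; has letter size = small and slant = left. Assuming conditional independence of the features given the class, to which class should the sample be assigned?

author B

author C: 0.05 × 0.45 × 0.05 × 0.4 × 0.3 = 0.000135
author B: 0.55 × 0.35 × 0.9 × 0.15 × 0.25 = 0.006496875
author D: 0.4 × 0.7 × 0.95 × 0.2 × 0.1 = 0.00532
Highest score → author B.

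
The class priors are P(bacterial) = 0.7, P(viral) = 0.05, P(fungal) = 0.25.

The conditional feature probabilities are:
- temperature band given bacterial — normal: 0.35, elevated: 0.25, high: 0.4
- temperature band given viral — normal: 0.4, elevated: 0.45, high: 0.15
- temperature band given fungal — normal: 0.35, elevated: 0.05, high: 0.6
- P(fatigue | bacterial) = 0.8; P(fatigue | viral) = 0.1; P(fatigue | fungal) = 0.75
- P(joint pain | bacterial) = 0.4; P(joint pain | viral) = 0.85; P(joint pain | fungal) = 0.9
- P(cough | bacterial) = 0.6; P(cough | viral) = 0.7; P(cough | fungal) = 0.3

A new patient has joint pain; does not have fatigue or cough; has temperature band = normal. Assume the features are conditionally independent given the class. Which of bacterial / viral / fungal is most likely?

bacterial: 0.7 × 0.35 × (1−0.8) × 0.4 × (1−0.6) = 0.00784
viral: 0.05 × 0.4 × (1−0.1) × 0.85 × (1−0.7) = 0.00459
fungal: 0.25 × 0.35 × (1−0.75) × 0.9 × (1−0.3) = 0.01378125
Highest score → fungal.

fungal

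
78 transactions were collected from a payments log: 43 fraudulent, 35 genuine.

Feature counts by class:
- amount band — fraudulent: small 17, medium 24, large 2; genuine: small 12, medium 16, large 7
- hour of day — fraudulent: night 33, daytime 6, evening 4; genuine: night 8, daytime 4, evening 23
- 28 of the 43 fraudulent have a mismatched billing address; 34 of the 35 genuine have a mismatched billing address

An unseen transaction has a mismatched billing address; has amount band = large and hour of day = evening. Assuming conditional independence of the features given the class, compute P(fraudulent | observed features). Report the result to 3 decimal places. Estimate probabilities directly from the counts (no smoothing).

0.026

fraudulent: (43/78) × (2/43) × (4/43) × (28/43) ≈ 0.00155316
genuine: (35/78) × (7/35) × (23/35) × (34/35) ≈ 0.0572894
P(fraudulent | x) = 0.00155316 / 0.05884256 ≈ 0.026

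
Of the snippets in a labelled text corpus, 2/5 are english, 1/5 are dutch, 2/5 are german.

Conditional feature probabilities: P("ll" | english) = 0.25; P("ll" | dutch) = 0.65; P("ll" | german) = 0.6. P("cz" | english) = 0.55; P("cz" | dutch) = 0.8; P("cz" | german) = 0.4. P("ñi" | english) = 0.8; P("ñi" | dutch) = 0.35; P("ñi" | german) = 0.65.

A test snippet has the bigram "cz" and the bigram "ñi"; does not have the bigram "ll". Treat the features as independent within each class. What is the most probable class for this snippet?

english

english: 0.4 × (1−0.25) × 0.55 × 0.8 = 0.132
dutch: 0.2 × (1−0.65) × 0.8 × 0.35 = 0.0196
german: 0.4 × (1−0.6) × 0.4 × 0.65 = 0.0416
Highest score → english.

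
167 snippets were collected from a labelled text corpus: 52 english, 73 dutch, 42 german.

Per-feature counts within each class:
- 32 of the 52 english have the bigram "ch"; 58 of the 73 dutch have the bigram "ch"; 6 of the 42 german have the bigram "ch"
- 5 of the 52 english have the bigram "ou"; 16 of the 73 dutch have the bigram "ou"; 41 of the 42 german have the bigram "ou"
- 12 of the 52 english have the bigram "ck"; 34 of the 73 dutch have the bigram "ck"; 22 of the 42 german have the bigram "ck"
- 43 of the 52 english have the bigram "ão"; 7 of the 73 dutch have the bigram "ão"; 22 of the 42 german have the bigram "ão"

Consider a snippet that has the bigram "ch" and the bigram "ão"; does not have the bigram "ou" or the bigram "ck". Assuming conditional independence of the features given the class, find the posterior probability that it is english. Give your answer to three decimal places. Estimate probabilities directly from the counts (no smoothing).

0.886

english: (52/167) × (32/52) × (47/52) × (40/52) × (43/52) ≈ 0.110167
dutch: (73/167) × (58/73) × (57/73) × (39/73) × (7/73) ≈ 0.0138925
german: (42/167) × (6/42) × (1/42) × (20/42) × (22/42) ≈ 0.000213373
P(english | x) = 0.110167 / 0.124272873 ≈ 0.886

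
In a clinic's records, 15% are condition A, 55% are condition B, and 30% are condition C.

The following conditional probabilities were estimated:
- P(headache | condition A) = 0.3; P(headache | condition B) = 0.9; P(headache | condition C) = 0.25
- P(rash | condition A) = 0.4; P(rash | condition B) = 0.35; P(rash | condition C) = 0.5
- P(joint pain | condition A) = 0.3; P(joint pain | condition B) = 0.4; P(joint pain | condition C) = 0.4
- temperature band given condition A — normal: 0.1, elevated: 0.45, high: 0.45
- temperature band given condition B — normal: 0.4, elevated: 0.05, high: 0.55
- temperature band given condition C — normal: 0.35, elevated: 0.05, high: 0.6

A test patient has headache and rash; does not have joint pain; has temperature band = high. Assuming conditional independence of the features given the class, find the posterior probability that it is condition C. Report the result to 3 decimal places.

0.177

condition A: 0.15 × 0.3 × 0.4 × (1−0.3) × 0.45 = 0.00567
condition B: 0.55 × 0.9 × 0.35 × (1−0.4) × 0.55 = 0.0571725
condition C: 0.3 × 0.25 × 0.5 × (1−0.4) × 0.6 = 0.0135
P(condition C | x) = 0.0135 / 0.0763425 ≈ 0.177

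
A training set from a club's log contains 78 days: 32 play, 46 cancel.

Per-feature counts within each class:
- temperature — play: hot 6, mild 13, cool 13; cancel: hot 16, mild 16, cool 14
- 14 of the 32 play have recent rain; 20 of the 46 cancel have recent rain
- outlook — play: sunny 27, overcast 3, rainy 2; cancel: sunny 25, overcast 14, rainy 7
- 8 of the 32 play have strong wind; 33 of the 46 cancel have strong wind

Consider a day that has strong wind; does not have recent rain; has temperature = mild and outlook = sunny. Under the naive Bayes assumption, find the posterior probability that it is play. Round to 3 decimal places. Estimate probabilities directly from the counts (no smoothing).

play: (32/78) × (13/32) × (18/32) × (27/32) × (8/32) = 0.019775390625
cancel: (46/78) × (16/46) × (26/46) × (25/46) × (33/46) ≈ 0.0452042
P(play | x) = 0.019775390625 / 0.064979590625 ≈ 0.304

0.304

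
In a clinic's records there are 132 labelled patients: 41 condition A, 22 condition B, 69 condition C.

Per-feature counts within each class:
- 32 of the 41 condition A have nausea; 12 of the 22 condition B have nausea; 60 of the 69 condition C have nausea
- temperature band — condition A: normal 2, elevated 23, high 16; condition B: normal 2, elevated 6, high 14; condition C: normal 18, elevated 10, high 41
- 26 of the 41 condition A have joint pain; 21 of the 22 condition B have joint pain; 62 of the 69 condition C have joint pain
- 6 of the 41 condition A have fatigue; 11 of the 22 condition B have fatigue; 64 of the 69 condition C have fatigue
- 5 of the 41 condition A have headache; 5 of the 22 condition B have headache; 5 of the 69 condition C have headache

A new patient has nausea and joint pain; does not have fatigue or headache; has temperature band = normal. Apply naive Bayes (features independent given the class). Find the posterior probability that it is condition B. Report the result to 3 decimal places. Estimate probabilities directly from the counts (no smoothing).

0.193

condition A: (41/132) × (32/41) × (2/41) × (26/41) × (35/41) × (36/41) ≈ 0.00562101
condition B: (22/132) × (12/22) × (2/22) × (21/22) × (11/22) × (17/22) ≈ 0.00304795
condition C: (69/132) × (60/69) × (18/69) × (62/69) × (5/69) × (64/69) ≈ 0.00716135
P(condition B | x) = 0.00304795 / 0.01583031 ≈ 0.193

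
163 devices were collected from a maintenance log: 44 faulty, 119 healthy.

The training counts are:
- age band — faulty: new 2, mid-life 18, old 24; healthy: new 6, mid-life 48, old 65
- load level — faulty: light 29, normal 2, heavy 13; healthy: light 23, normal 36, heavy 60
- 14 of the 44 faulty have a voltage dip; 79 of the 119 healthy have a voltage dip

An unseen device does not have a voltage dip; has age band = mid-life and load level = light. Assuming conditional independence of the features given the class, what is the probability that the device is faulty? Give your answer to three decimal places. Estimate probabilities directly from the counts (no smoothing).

faulty: (44/163) × (18/44) × (29/44) × (30/44) ≈ 0.0496248
healthy: (119/163) × (48/119) × (23/119) × (40/119) ≈ 0.0191314
P(faulty | x) = 0.0496248 / 0.0687562 ≈ 0.722

0.722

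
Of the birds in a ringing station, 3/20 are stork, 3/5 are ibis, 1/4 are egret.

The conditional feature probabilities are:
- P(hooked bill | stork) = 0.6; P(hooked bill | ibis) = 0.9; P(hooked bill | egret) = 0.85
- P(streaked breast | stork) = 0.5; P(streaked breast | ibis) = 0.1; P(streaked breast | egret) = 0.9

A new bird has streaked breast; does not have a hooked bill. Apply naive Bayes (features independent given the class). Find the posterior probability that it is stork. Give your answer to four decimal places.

0.4301

stork: 0.15 × (1−0.6) × 0.5 = 0.03
ibis: 0.6 × (1−0.9) × 0.1 = 0.006
egret: 0.25 × (1−0.85) × 0.9 = 0.03375
P(stork | x) = 0.03 / 0.06975 ≈ 0.4301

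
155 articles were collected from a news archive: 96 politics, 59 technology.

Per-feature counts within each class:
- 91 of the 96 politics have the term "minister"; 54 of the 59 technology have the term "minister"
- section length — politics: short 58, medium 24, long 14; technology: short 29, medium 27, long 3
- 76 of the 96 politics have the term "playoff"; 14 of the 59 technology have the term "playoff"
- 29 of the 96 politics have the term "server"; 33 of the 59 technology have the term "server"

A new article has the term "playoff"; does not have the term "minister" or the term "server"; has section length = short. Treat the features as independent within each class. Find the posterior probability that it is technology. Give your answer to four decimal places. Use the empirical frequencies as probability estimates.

0.1334

politics: (96/155) × (5/96) × (58/96) × (76/96) × (67/96) ≈ 0.0107681
technology: (59/155) × (5/59) × (29/59) × (14/59) × (26/59) ≈ 0.00165799
P(technology | x) = 0.00165799 / 0.01242609 ≈ 0.1334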